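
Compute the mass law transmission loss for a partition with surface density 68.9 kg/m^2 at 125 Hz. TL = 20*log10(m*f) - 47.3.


m * f = 68.9 * 125 = 8612.5
20*log10(8612.5) = 78.7026 dB
TL = 78.7026 - 47.3 = 31.403 dB


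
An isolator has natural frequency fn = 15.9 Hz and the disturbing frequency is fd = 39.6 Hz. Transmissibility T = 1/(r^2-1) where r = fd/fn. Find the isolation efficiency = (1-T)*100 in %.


r = 39.6 / 15.9 = 2.49057
r^2 - 1 = 2.49057^2 - 1 = 5.20294
T = 1/5.20294 = 0.192199
Efficiency = (1 - 0.192199)*100 = 80.78 %


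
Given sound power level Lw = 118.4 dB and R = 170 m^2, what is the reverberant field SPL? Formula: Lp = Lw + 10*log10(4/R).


4/R = 4/170 = 0.0235294
Lp = 118.4 + 10*log10(0.0235294) = 102.12 dB


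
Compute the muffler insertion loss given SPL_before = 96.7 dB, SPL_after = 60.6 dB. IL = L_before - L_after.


Insertion loss = SPL without muffler - SPL with muffler
IL = 96.7 - 60.6 = 36.1 dB


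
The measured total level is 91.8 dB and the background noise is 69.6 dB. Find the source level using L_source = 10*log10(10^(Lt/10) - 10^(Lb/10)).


10^(91.8/10) = 1.51356e+09
10^(69.6/10) = 9.12011e+06
Difference = 1.51356e+09 - 9.12011e+06 = 1.50444e+09
L_source = 10*log10(1.50444e+09) = 91.774 dB


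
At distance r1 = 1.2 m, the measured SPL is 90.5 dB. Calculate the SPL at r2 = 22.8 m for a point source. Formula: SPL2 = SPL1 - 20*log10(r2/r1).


r2/r1 = 22.8/1.2 = 19
Correction = 20*log10(19) = 25.5751 dB
SPL2 = 90.5 - 25.5751 = 64.925 dB


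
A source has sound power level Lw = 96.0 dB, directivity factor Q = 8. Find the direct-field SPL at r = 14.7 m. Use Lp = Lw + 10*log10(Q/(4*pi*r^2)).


4*pi*r^2 = 4*pi*14.7^2 = 2715.47 m^2
Q / (4*pi*r^2) = 8 / 2715.47 = 0.00294608
Lp = 96.0 + 10*log10(0.00294608) = 70.692 dB


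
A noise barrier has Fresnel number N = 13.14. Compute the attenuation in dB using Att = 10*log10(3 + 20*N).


3 + 20*N = 3 + 20*13.14 = 265.8
Att = 10*log10(265.8) = 24.246 dB


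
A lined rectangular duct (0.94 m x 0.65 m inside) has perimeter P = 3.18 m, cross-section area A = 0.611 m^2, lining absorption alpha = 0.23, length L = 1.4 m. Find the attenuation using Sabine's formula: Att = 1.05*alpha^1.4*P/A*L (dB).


alpha^1.4 = 0.23^1.4 = 0.127767
Attenuation rate = 1.05 * alpha^1.4 * P / A
= 1.05 * 0.127767 * 3.18 / 0.611 = 0.698223 dB/m
Total Att = 0.698223 * 1.4 = 0.97751 dB


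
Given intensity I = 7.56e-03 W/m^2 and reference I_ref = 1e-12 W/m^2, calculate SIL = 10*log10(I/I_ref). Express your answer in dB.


I / I_ref = 7.56e-03 / 1e-12 = 7.56e+09
SIL = 10 * log10(7.56e+09) = 98.785 dB


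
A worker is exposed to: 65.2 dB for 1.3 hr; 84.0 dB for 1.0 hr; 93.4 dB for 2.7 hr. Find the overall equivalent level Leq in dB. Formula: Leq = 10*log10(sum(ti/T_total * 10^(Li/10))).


T_total = 1.3 + 1.0 + 2.7 = 5.0 hr
(1.3/5.0) * 10^(65.2/10) = 860941
(1.0/5.0) * 10^(84.0/10) = 5.02377e+07
(2.7/5.0) * 10^(93.4/10) = 1.18139e+09
Sum = 860941 + 5.02377e+07 + 1.18139e+09 = 1.23249e+09
Leq = 10*log10(1.23249e+09) = 90.908 dB


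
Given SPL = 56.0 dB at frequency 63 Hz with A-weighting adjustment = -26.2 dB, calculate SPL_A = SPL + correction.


A-weighting table: 63 Hz -> -26.2 dB correction
SPL_A = SPL + correction = 56.0 + (-26.2) = 29.8 dBA


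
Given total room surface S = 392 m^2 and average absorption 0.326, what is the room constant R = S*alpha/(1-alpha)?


R = 392 * 0.326 / (1 - 0.326) = 189.6 m^2


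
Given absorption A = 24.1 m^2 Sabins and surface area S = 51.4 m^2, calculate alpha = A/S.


Absorption coefficient = absorbed power / incident power
alpha = A / S = 24.1 / 51.4 = 0.46887


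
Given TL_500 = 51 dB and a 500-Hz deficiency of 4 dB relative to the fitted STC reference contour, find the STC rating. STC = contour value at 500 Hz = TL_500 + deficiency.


By ASTM E413, STC = value of the fitted reference contour at 500 Hz.
Contour value at 500 Hz = TL_500 + deficiency = 51 + 4 = 55
STC = 55


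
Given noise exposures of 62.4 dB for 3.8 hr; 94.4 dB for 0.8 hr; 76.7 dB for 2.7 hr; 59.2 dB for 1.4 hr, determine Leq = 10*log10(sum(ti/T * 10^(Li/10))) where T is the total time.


T_total = 3.8 + 0.8 + 2.7 + 1.4 = 8.7 hr
(3.8/8.7) * 10^(62.4/10) = 759039
(0.8/8.7) * 10^(94.4/10) = 2.53262e+08
(2.7/8.7) * 10^(76.7/10) = 1.45159e+07
(1.4/8.7) * 10^(59.2/10) = 133847
Sum = 759039 + 2.53262e+08 + 1.45159e+07 + 133847 = 2.68671e+08
Leq = 10*log10(2.68671e+08) = 84.292 dB


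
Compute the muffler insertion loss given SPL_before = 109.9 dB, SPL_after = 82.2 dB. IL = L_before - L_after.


Insertion loss = SPL without muffler - SPL with muffler
IL = 109.9 - 82.2 = 27.7 dB


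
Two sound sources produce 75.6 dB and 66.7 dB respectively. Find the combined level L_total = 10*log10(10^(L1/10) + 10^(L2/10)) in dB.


10^(75.6/10) = 3.63078e+07
10^(66.7/10) = 4.67735e+06
Sum = 3.63078e+07 + 4.67735e+06 = 4.09852e+07
L_total = 10*log10(4.09852e+07) = 76.126 dB


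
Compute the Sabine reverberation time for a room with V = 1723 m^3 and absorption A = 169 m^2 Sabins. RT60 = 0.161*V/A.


RT60 = 0.161 * 1723 / 169 = 1.6414 s


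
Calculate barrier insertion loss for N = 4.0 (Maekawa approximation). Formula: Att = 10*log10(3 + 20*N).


3 + 20*N = 3 + 20*4.0 = 83
Att = 10*log10(83) = 19.191 dB


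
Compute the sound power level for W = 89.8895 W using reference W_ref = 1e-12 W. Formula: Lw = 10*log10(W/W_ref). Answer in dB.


W / W_ref = 89.8895 / 1e-12 = 8.98895e+13
Lw = 10 * log10(8.98895e+13) = 139.54 dB


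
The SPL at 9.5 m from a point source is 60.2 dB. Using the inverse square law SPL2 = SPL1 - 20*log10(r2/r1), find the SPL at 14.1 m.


r2/r1 = 14.1/9.5 = 1.48421
Correction = 20*log10(1.48421) = 3.42991 dB
SPL2 = 60.2 - 3.42991 = 56.77 dB


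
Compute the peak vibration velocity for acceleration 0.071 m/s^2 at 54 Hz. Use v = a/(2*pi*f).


omega = 2*pi*f = 2*pi*54 = 339.292 rad/s
v = a / omega = 0.071 / 339.292 = 0.00020926 m/s


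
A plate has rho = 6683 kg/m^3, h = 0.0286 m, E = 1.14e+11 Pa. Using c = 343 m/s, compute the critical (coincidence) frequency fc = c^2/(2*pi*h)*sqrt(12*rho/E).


12*rho/E = 12*6683/1.14e+11 = 7.03474e-07
sqrt(12*rho/E) = sqrt(7.03474e-07) = 0.000838734
c^2/(2*pi*h) = 343^2/(2*pi*0.0286) = 654700
fc = 654700 * 0.000838734 = 549.12 Hz


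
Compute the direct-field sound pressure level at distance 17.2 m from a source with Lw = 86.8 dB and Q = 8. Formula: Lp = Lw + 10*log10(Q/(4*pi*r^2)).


4*pi*r^2 = 4*pi*17.2^2 = 3717.64 m^2
Q / (4*pi*r^2) = 8 / 3717.64 = 0.0021519
Lp = 86.8 + 10*log10(0.0021519) = 60.128 dB


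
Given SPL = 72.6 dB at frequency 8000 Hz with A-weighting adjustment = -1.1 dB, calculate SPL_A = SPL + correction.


A-weighting table: 8000 Hz -> -1.1 dB correction
SPL_A = SPL + correction = 72.6 + (-1.1) = 71.5 dBA


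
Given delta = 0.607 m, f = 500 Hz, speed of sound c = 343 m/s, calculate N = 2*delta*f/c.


N = 2*delta*f/c = 2*delta/lambda, where lambda = c/f
lambda = 343 / 500 = 0.686 m
N = 2 * 0.607 / 0.686 = 1.7697


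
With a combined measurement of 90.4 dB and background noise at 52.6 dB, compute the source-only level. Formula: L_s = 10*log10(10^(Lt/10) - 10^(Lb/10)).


10^(90.4/10) = 1.09648e+09
10^(52.6/10) = 181970
Difference = 1.09648e+09 - 181970 = 1.0963e+09
L_source = 10*log10(1.0963e+09) = 90.399 dB


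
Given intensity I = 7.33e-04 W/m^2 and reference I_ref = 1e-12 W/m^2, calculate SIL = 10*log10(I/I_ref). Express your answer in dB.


I / I_ref = 7.33e-04 / 1e-12 = 7.33e+08
SIL = 10 * log10(7.33e+08) = 88.651 dB


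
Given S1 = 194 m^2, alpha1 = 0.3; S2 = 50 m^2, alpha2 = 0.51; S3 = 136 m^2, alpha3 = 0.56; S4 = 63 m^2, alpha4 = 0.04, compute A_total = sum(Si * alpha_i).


194 * 0.3 = 58.2
50 * 0.51 = 25.5
136 * 0.56 = 76.16
63 * 0.04 = 2.52
A_total = 58.2 + 25.5 + 76.16 + 2.52 = 162.38 m^2


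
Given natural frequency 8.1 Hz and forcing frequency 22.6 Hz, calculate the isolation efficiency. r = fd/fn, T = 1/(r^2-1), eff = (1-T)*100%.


r = 22.6 / 8.1 = 2.79012
r^2 - 1 = 2.79012^2 - 1 = 6.78477
T = 1/6.78477 = 0.147389
Efficiency = (1 - 0.147389)*100 = 85.261 %


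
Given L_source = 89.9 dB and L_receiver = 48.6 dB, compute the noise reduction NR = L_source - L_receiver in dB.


NR = L_source - L_receiver (difference between source and receiving room levels)
NR = 89.9 - 48.6 = 41.3 dB


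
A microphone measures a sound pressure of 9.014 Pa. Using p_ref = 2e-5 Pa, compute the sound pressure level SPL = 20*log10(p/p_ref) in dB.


p / p_ref = 9.014 / 2e-5 = 450700
SPL = 20 * log10(450700) = 113.08 dB


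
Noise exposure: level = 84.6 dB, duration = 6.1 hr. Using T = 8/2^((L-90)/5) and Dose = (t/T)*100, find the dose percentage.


T_allowed = 8 / 2^((84.6 - 90)/5) = 16.9123 hr
Dose = 6.1 / 16.9123 * 100 = 36.068 %


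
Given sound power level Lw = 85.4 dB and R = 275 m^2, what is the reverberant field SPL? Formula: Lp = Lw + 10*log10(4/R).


4/R = 4/275 = 0.0145455
Lp = 85.4 + 10*log10(0.0145455) = 67.027 dB


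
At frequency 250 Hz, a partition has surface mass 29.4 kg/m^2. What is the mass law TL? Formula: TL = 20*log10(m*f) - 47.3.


m * f = 29.4 * 250 = 7350
20*log10(7350) = 77.3257 dB
TL = 77.3257 - 47.3 = 30.026 dB


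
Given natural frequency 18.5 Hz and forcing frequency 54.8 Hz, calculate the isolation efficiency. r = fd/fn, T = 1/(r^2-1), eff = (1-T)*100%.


r = 54.8 / 18.5 = 2.96216
r^2 - 1 = 2.96216^2 - 1 = 7.77439
T = 1/7.77439 = 0.128627
Efficiency = (1 - 0.128627)*100 = 87.137 %


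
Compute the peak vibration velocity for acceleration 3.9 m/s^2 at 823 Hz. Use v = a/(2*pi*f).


omega = 2*pi*f = 2*pi*823 = 5171.06 rad/s
v = a / omega = 3.9 / 5171.06 = 0.0007542 m/s


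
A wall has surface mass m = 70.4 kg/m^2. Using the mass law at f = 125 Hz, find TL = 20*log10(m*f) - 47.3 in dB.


m * f = 70.4 * 125 = 8800
20*log10(8800) = 78.8897 dB
TL = 78.8897 - 47.3 = 31.59 dB


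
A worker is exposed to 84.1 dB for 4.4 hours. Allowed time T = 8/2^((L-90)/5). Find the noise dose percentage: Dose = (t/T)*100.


T_allowed = 8 / 2^((84.1 - 90)/5) = 18.1261 hr
Dose = 4.4 / 18.1261 * 100 = 24.274 %


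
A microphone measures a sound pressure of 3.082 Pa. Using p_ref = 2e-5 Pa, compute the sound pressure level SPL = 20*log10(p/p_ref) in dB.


p / p_ref = 3.082 / 2e-5 = 154100
SPL = 20 * log10(154100) = 103.76 dB


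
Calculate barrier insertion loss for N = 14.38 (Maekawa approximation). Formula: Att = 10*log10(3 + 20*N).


3 + 20*N = 3 + 20*14.38 = 290.6
Att = 10*log10(290.6) = 24.633 dB


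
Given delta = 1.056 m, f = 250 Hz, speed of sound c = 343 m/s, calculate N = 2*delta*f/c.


N = 2*delta*f/c = 2*delta/lambda, where lambda = c/f
lambda = 343 / 250 = 1.372 m
N = 2 * 1.056 / 1.372 = 1.5394


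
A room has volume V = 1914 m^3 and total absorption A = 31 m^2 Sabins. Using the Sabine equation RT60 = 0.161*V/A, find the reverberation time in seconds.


RT60 = 0.161 * 1914 / 31 = 9.9405 s


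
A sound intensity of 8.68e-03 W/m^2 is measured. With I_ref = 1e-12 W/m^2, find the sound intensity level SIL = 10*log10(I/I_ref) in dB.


I / I_ref = 8.68e-03 / 1e-12 = 8.68e+09
SIL = 10 * log10(8.68e+09) = 99.385 dB


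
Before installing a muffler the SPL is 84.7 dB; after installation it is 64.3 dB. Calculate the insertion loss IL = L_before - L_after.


Insertion loss = SPL without muffler - SPL with muffler
IL = 84.7 - 64.3 = 20.4 dB


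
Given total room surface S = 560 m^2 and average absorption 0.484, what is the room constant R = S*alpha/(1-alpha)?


R = 560 * 0.484 / (1 - 0.484) = 525.27 m^2


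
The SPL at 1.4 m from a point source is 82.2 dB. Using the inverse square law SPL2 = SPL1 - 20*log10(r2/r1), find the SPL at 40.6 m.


r2/r1 = 40.6/1.4 = 29
Correction = 20*log10(29) = 29.248 dB
SPL2 = 82.2 - 29.248 = 52.952 dB


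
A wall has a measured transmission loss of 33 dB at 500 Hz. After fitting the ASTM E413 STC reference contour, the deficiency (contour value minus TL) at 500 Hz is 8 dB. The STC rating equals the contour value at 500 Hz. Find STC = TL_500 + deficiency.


By ASTM E413, STC = value of the fitted reference contour at 500 Hz.
Contour value at 500 Hz = TL_500 + deficiency = 33 + 8 = 41
STC = 41


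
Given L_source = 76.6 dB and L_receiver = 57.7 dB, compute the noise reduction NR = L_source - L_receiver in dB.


NR = L_source - L_receiver (difference between source and receiving room levels)
NR = 76.6 - 57.7 = 18.9 dB


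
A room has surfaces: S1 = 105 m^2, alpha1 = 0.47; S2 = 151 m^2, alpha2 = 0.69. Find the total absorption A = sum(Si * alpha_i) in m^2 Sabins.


105 * 0.47 = 49.35
151 * 0.69 = 104.19
A_total = 49.35 + 104.19 = 153.54 m^2


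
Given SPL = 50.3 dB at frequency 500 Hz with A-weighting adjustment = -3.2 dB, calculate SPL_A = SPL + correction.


A-weighting table: 500 Hz -> -3.2 dB correction
SPL_A = SPL + correction = 50.3 + (-3.2) = 47.1 dBA


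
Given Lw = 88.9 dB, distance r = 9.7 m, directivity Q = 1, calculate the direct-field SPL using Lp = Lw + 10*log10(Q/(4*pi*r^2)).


4*pi*r^2 = 4*pi*9.7^2 = 1182.37 m^2
Q / (4*pi*r^2) = 1 / 1182.37 = 0.000845759
Lp = 88.9 + 10*log10(0.000845759) = 58.172 dB


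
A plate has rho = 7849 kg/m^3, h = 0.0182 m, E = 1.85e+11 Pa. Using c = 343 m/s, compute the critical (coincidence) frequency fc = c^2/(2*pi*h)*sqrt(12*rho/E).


12*rho/E = 12*7849/1.85e+11 = 5.09124e-07
sqrt(12*rho/E) = sqrt(5.09124e-07) = 0.000713529
c^2/(2*pi*h) = 343^2/(2*pi*0.0182) = 1.02881e+06
fc = 1.02881e+06 * 0.000713529 = 734.09 Hz


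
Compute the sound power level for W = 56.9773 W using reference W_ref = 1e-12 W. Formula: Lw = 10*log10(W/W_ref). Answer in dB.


W / W_ref = 56.9773 / 1e-12 = 5.69773e+13
Lw = 10 * log10(5.69773e+13) = 137.56 dB


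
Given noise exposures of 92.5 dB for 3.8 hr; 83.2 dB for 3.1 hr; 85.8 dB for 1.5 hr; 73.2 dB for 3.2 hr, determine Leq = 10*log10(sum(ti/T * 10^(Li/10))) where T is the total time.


T_total = 3.8 + 3.1 + 1.5 + 3.2 = 11.6 hr
(3.8/11.6) * 10^(92.5/10) = 5.8254e+08
(3.1/11.6) * 10^(83.2/10) = 5.58346e+07
(1.5/11.6) * 10^(85.8/10) = 4.91624e+07
(3.2/11.6) * 10^(73.2/10) = 5.76358e+06
Sum = 5.8254e+08 + 5.58346e+07 + 4.91624e+07 + 5.76358e+06 = 6.93301e+08
Leq = 10*log10(6.93301e+08) = 88.409 dB


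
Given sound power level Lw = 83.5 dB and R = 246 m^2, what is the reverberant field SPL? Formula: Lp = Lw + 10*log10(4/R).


4/R = 4/246 = 0.0162602
Lp = 83.5 + 10*log10(0.0162602) = 65.611 dB


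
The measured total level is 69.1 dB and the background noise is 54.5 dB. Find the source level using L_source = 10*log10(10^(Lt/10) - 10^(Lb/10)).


10^(69.1/10) = 8.12831e+06
10^(54.5/10) = 281838
Difference = 8.12831e+06 - 281838 = 7.84647e+06
L_source = 10*log10(7.84647e+06) = 68.947 dB


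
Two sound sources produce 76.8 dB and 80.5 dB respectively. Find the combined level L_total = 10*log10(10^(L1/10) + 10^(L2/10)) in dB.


10^(76.8/10) = 4.7863e+07
10^(80.5/10) = 1.12202e+08
Sum = 4.7863e+07 + 1.12202e+08 = 1.60065e+08
L_total = 10*log10(1.60065e+08) = 82.043 dB


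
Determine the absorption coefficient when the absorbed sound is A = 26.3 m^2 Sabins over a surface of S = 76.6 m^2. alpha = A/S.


Absorption coefficient = absorbed power / incident power
alpha = A / S = 26.3 / 76.6 = 0.34334


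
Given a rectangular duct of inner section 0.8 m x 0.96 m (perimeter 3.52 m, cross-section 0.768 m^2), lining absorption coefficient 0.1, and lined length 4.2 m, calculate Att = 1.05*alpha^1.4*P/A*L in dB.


alpha^1.4 = 0.1^1.4 = 0.0398107
Attenuation rate = 1.05 * alpha^1.4 * P / A
= 1.05 * 0.0398107 * 3.52 / 0.768 = 0.191589 dB/m
Total Att = 0.191589 * 4.2 = 0.80467 dB


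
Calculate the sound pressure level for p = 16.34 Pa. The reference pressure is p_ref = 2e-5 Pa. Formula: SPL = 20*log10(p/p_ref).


p / p_ref = 16.34 / 2e-5 = 817000
SPL = 20 * log10(817000) = 118.24 dB


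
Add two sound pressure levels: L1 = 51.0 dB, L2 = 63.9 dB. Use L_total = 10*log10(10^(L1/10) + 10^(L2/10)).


10^(51.0/10) = 125893
10^(63.9/10) = 2.45471e+06
Sum = 125893 + 2.45471e+06 = 2.5806e+06
L_total = 10*log10(2.5806e+06) = 64.117 dB


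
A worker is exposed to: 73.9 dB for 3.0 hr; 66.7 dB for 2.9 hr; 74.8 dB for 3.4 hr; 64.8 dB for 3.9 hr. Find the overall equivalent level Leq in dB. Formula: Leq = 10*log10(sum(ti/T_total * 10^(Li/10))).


T_total = 3.0 + 2.9 + 3.4 + 3.9 = 13.2 hr
(3.0/13.2) * 10^(73.9/10) = 5.57888e+06
(2.9/13.2) * 10^(66.7/10) = 1.0276e+06
(3.4/13.2) * 10^(74.8/10) = 7.77866e+06
(3.9/13.2) * 10^(64.8/10) = 892258
Sum = 5.57888e+06 + 1.0276e+06 + 7.77866e+06 + 892258 = 1.52774e+07
Leq = 10*log10(1.52774e+07) = 71.84 dB


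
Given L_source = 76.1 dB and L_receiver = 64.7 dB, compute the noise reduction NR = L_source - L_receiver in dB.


NR = L_source - L_receiver (difference between source and receiving room levels)
NR = 76.1 - 64.7 = 11.4 dB


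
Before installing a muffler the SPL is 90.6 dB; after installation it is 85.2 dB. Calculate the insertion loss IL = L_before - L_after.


Insertion loss = SPL without muffler - SPL with muffler
IL = 90.6 - 85.2 = 5.4 dB


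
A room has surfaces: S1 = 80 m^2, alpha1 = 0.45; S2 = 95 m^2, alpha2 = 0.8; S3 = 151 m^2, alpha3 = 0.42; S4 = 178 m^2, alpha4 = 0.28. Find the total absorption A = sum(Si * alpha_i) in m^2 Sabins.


80 * 0.45 = 36
95 * 0.8 = 76
151 * 0.42 = 63.42
178 * 0.28 = 49.84
A_total = 36 + 76 + 63.42 + 49.84 = 225.26 m^2


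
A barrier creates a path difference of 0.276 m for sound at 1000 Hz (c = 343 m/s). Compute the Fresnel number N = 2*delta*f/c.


N = 2*delta*f/c = 2*delta/lambda, where lambda = c/f
lambda = 343 / 1000 = 0.343 m
N = 2 * 0.276 / 0.343 = 1.6093


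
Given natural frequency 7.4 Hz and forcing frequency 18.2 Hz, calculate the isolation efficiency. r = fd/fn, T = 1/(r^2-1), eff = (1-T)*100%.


r = 18.2 / 7.4 = 2.45946
r^2 - 1 = 2.45946^2 - 1 = 5.04894
T = 1/5.04894 = 0.198061
Efficiency = (1 - 0.198061)*100 = 80.194 %


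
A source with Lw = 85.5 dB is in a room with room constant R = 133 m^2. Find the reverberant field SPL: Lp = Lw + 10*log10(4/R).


4/R = 4/133 = 0.0300752
Lp = 85.5 + 10*log10(0.0300752) = 70.282 dB


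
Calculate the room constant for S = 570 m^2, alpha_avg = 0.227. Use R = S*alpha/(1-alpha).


R = 570 * 0.227 / (1 - 0.227) = 167.39 m^2


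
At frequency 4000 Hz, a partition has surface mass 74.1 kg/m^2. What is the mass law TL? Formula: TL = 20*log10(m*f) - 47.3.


m * f = 74.1 * 4000 = 296400
20*log10(296400) = 109.438 dB
TL = 109.438 - 47.3 = 62.138 dB


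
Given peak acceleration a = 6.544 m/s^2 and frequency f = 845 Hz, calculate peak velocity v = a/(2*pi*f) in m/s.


omega = 2*pi*f = 2*pi*845 = 5309.29 rad/s
v = a / omega = 6.544 / 5309.29 = 0.0012326 m/s


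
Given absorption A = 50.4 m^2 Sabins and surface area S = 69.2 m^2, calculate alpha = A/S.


Absorption coefficient = absorbed power / incident power
alpha = A / S = 50.4 / 69.2 = 0.72832


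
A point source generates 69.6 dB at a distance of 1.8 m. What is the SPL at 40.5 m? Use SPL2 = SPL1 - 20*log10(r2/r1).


r2/r1 = 40.5/1.8 = 22.5
Correction = 20*log10(22.5) = 27.0437 dB
SPL2 = 69.6 - 27.0437 = 42.556 dB


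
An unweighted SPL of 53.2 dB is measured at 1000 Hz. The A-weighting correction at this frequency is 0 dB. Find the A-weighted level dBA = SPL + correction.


A-weighting table: 1000 Hz -> 0 dB correction
SPL_A = SPL + correction = 53.2 + (0) = 53.2 dBA


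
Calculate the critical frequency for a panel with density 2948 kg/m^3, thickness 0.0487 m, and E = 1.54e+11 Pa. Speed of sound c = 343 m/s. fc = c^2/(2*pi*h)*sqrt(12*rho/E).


12*rho/E = 12*2948/1.54e+11 = 2.29714e-07
sqrt(12*rho/E) = sqrt(2.29714e-07) = 0.000479285
c^2/(2*pi*h) = 343^2/(2*pi*0.0487) = 384485
fc = 384485 * 0.000479285 = 184.28 Hz


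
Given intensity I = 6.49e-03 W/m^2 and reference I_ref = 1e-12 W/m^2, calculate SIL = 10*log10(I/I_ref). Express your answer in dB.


I / I_ref = 6.49e-03 / 1e-12 = 6.49e+09
SIL = 10 * log10(6.49e+09) = 98.122 dB


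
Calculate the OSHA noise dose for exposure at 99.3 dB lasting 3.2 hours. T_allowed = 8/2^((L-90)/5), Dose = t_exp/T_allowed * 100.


T_allowed = 8 / 2^((99.3 - 90)/5) = 2.20381 hr
Dose = 3.2 / 2.20381 * 100 = 145.2 %


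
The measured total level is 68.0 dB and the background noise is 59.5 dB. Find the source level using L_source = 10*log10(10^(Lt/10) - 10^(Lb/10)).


10^(68.0/10) = 6.30957e+06
10^(59.5/10) = 891251
Difference = 6.30957e+06 - 891251 = 5.41832e+06
L_source = 10*log10(5.41832e+06) = 67.339 dB


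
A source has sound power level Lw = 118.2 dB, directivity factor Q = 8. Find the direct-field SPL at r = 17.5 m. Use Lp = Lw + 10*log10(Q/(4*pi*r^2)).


4*pi*r^2 = 4*pi*17.5^2 = 3848.45 m^2
Q / (4*pi*r^2) = 8 / 3848.45 = 0.00207876
Lp = 118.2 + 10*log10(0.00207876) = 91.378 dB


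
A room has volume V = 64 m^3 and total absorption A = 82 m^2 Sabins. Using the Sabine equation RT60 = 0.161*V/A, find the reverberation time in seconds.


RT60 = 0.161 * 64 / 82 = 0.12566 s


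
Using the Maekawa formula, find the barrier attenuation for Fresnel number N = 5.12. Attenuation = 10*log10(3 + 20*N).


3 + 20*N = 3 + 20*5.12 = 105.4
Att = 10*log10(105.4) = 20.228 dB


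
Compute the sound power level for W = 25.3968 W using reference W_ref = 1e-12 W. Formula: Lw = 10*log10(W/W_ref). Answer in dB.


W / W_ref = 25.3968 / 1e-12 = 2.53968e+13
Lw = 10 * log10(2.53968e+13) = 134.05 dB


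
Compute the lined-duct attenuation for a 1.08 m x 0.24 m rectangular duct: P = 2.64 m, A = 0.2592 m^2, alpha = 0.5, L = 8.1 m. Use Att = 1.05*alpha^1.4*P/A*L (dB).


alpha^1.4 = 0.5^1.4 = 0.378929
Attenuation rate = 1.05 * alpha^1.4 * P / A
= 1.05 * 0.378929 * 2.64 / 0.2592 = 4.05244 dB/m
Total Att = 4.05244 * 8.1 = 32.825 dB


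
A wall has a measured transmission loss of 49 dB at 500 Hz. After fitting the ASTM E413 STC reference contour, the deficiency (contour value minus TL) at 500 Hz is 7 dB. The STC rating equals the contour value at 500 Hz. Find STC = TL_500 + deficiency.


By ASTM E413, STC = value of the fitted reference contour at 500 Hz.
Contour value at 500 Hz = TL_500 + deficiency = 49 + 7 = 56
STC = 56


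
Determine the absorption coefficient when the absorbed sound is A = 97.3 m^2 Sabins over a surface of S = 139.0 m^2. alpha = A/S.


Absorption coefficient = absorbed power / incident power
alpha = A / S = 97.3 / 139.0 = 0.7


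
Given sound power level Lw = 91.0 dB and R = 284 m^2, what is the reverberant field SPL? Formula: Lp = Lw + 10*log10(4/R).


4/R = 4/284 = 0.0140845
Lp = 91.0 + 10*log10(0.0140845) = 72.487 dB


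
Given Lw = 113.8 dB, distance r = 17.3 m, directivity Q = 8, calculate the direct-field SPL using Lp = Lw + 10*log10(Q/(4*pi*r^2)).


4*pi*r^2 = 4*pi*17.3^2 = 3760.99 m^2
Q / (4*pi*r^2) = 8 / 3760.99 = 0.0021271
Lp = 113.8 + 10*log10(0.0021271) = 87.078 dB


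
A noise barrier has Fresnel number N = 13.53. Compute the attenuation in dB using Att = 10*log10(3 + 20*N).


3 + 20*N = 3 + 20*13.53 = 273.6
Att = 10*log10(273.6) = 24.371 dB


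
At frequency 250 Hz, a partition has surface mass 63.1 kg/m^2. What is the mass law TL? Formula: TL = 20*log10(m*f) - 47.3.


m * f = 63.1 * 250 = 15775
20*log10(15775) = 83.9594 dB
TL = 83.9594 - 47.3 = 36.659 dB


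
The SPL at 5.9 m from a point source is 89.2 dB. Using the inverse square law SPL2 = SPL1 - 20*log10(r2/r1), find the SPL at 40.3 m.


r2/r1 = 40.3/5.9 = 6.83051
Correction = 20*log10(6.83051) = 16.6891 dB
SPL2 = 89.2 - 16.6891 = 72.511 dB


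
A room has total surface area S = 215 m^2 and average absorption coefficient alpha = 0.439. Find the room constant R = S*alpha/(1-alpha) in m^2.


R = 215 * 0.439 / (1 - 0.439) = 168.24 m^2


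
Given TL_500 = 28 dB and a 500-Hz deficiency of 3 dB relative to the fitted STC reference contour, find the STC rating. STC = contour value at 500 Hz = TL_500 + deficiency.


By ASTM E413, STC = value of the fitted reference contour at 500 Hz.
Contour value at 500 Hz = TL_500 + deficiency = 28 + 3 = 31
STC = 31


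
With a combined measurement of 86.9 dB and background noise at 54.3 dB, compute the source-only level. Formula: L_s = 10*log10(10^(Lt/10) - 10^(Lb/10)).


10^(86.9/10) = 4.89779e+08
10^(54.3/10) = 269153
Difference = 4.89779e+08 - 269153 = 4.8951e+08
L_source = 10*log10(4.8951e+08) = 86.898 dB


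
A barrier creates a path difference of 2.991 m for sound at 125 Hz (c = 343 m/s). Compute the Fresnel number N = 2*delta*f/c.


N = 2*delta*f/c = 2*delta/lambda, where lambda = c/f
lambda = 343 / 125 = 2.744 m
N = 2 * 2.991 / 2.744 = 2.18


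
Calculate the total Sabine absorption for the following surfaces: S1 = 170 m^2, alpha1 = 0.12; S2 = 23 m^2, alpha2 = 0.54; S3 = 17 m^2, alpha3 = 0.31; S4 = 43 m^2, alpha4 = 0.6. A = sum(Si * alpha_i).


170 * 0.12 = 20.4
23 * 0.54 = 12.42
17 * 0.31 = 5.27
43 * 0.6 = 25.8
A_total = 20.4 + 12.42 + 5.27 + 25.8 = 63.89 m^2


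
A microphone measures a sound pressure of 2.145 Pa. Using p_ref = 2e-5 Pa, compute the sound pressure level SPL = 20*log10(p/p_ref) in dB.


p / p_ref = 2.145 / 2e-5 = 107250
SPL = 20 * log10(107250) = 100.61 dB


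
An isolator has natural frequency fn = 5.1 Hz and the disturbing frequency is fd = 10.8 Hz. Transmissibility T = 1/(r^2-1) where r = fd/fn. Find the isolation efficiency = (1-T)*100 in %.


r = 10.8 / 5.1 = 2.11765
r^2 - 1 = 2.11765^2 - 1 = 3.48444
T = 1/3.48444 = 0.28699
Efficiency = (1 - 0.28699)*100 = 71.301 %


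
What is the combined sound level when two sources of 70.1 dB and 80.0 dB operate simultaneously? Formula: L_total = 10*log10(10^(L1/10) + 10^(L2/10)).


10^(70.1/10) = 1.02329e+07
10^(80.0/10) = 1e+08
Sum = 1.02329e+07 + 1e+08 = 1.10233e+08
L_total = 10*log10(1.10233e+08) = 80.423 dB


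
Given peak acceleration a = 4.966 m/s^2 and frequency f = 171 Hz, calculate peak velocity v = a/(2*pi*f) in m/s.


omega = 2*pi*f = 2*pi*171 = 1074.42 rad/s
v = a / omega = 4.966 / 1074.42 = 0.004622 m/s


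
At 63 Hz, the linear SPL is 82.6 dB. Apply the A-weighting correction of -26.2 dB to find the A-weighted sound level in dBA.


A-weighting table: 63 Hz -> -26.2 dB correction
SPL_A = SPL + correction = 82.6 + (-26.2) = 56.4 dBA


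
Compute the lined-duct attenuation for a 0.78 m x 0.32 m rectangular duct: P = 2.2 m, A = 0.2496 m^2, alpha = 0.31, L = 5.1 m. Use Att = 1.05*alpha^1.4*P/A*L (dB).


alpha^1.4 = 0.31^1.4 = 0.194047
Attenuation rate = 1.05 * alpha^1.4 * P / A
= 1.05 * 0.194047 * 2.2 / 0.2496 = 1.79587 dB/m
Total Att = 1.79587 * 5.1 = 9.1589 dB


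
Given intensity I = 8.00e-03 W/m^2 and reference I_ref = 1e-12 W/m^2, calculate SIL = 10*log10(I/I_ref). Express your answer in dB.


I / I_ref = 8.00e-03 / 1e-12 = 8e+09
SIL = 10 * log10(8e+09) = 99.031 dB


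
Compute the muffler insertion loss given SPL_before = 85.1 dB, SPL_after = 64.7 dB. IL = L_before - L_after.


Insertion loss = SPL without muffler - SPL with muffler
IL = 85.1 - 64.7 = 20.4 dB


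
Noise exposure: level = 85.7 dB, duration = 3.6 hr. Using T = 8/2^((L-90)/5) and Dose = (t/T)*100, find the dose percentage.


T_allowed = 8 / 2^((85.7 - 90)/5) = 14.5203 hr
Dose = 3.6 / 14.5203 * 100 = 24.793 %


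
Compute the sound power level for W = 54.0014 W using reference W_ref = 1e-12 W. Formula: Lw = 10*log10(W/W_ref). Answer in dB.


W / W_ref = 54.0014 / 1e-12 = 5.40014e+13
Lw = 10 * log10(5.40014e+13) = 137.32 dB


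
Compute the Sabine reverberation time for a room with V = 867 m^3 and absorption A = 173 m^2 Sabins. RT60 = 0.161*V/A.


RT60 = 0.161 * 867 / 173 = 0.80686 s


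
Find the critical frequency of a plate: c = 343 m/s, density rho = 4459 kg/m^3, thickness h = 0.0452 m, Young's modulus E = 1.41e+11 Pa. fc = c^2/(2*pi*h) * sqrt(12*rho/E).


12*rho/E = 12*4459/1.41e+11 = 3.79489e-07
sqrt(12*rho/E) = sqrt(3.79489e-07) = 0.000616027
c^2/(2*pi*h) = 343^2/(2*pi*0.0452) = 414257
fc = 414257 * 0.000616027 = 255.19 Hz


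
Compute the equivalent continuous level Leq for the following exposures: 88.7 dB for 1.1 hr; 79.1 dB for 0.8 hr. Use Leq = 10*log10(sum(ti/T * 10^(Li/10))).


T_total = 1.1 + 0.8 = 1.9 hr
(1.1/1.9) * 10^(88.7/10) = 4.2918e+08
(0.8/1.9) * 10^(79.1/10) = 3.42244e+07
Sum = 4.2918e+08 + 3.42244e+07 = 4.63404e+08
Leq = 10*log10(4.63404e+08) = 86.66 dB


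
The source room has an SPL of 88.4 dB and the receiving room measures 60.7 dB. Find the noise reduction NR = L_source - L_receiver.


NR = L_source - L_receiver (difference between source and receiving room levels)
NR = 88.4 - 60.7 = 27.7 dB


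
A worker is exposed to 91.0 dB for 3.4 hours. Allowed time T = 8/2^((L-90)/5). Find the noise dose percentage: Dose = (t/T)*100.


T_allowed = 8 / 2^((91.0 - 90)/5) = 6.9644 hr
Dose = 3.4 / 6.9644 * 100 = 48.82 %


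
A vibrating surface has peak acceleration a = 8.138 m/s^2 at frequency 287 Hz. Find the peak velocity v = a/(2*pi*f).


omega = 2*pi*f = 2*pi*287 = 1803.27 rad/s
v = a / omega = 8.138 / 1803.27 = 0.0045129 m/s


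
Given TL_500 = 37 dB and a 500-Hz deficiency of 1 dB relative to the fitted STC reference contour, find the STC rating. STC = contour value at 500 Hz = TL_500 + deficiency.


By ASTM E413, STC = value of the fitted reference contour at 500 Hz.
Contour value at 500 Hz = TL_500 + deficiency = 37 + 1 = 38
STC = 38


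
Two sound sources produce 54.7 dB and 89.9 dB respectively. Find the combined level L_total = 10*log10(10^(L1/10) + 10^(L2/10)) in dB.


10^(54.7/10) = 295121
10^(89.9/10) = 9.77237e+08
Sum = 295121 + 9.77237e+08 = 9.77532e+08
L_total = 10*log10(9.77532e+08) = 89.901 dB


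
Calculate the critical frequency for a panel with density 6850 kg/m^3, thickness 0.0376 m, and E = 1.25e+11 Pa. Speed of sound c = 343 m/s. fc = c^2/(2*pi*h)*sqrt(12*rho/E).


12*rho/E = 12*6850/1.25e+11 = 6.576e-07
sqrt(12*rho/E) = sqrt(6.576e-07) = 0.000810925
c^2/(2*pi*h) = 343^2/(2*pi*0.0376) = 497990
fc = 497990 * 0.000810925 = 403.83 Hz


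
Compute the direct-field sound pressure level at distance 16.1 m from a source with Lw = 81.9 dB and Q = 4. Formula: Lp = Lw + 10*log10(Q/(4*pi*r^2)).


4*pi*r^2 = 4*pi*16.1^2 = 3257.33 m^2
Q / (4*pi*r^2) = 4 / 3257.33 = 0.001228
Lp = 81.9 + 10*log10(0.001228) = 52.792 dB


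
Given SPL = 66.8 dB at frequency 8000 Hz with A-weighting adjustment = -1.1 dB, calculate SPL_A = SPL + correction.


A-weighting table: 8000 Hz -> -1.1 dB correction
SPL_A = SPL + correction = 66.8 + (-1.1) = 65.7 dBA


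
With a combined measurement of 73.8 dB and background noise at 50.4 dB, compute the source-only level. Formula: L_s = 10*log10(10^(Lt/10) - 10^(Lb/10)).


10^(73.8/10) = 2.39883e+07
10^(50.4/10) = 109648
Difference = 2.39883e+07 - 109648 = 2.38787e+07
L_source = 10*log10(2.38787e+07) = 73.78 dB


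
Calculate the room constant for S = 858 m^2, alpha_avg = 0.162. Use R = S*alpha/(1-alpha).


R = 858 * 0.162 / (1 - 0.162) = 165.87 m^2


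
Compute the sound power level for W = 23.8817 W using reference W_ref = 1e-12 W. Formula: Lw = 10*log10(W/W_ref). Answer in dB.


W / W_ref = 23.8817 / 1e-12 = 2.38817e+13
Lw = 10 * log10(2.38817e+13) = 133.78 dB


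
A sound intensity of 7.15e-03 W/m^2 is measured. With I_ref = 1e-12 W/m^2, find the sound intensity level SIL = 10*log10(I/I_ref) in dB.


I / I_ref = 7.15e-03 / 1e-12 = 7.15e+09
SIL = 10 * log10(7.15e+09) = 98.543 dB


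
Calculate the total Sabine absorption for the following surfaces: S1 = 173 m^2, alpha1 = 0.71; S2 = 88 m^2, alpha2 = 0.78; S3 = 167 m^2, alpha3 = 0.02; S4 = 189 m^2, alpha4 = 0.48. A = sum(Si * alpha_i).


173 * 0.71 = 122.83
88 * 0.78 = 68.64
167 * 0.02 = 3.34
189 * 0.48 = 90.72
A_total = 122.83 + 68.64 + 3.34 + 90.72 = 285.53 m^2


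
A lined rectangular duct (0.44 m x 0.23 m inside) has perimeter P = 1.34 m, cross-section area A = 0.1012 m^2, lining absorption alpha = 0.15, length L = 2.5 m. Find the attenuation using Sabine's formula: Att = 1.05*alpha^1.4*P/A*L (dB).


alpha^1.4 = 0.15^1.4 = 0.0702308
Attenuation rate = 1.05 * alpha^1.4 * P / A
= 1.05 * 0.0702308 * 1.34 / 0.1012 = 0.97643 dB/m
Total Att = 0.97643 * 2.5 = 2.4411 dB


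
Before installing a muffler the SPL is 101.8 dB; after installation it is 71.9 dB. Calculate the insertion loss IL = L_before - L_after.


Insertion loss = SPL without muffler - SPL with muffler
IL = 101.8 - 71.9 = 29.9 dB


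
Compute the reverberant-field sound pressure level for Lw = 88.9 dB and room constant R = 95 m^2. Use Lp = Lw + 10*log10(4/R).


4/R = 4/95 = 0.0421053
Lp = 88.9 + 10*log10(0.0421053) = 75.143 dB


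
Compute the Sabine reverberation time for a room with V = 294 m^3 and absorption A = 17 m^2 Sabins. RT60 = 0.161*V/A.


RT60 = 0.161 * 294 / 17 = 2.7844 s


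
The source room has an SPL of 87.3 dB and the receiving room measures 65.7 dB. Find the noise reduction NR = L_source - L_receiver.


NR = L_source - L_receiver (difference between source and receiving room levels)
NR = 87.3 - 65.7 = 21.6 dB


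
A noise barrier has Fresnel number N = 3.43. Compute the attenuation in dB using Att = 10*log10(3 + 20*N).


3 + 20*N = 3 + 20*3.43 = 71.6
Att = 10*log10(71.6) = 18.549 dB


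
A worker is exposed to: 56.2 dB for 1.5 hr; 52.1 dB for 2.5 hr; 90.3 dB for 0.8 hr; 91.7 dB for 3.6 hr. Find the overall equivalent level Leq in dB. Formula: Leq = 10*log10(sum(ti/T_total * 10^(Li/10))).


T_total = 1.5 + 2.5 + 0.8 + 3.6 = 8.4 hr
(1.5/8.4) * 10^(56.2/10) = 74441
(2.5/8.4) * 10^(52.1/10) = 48268.2
(0.8/8.4) * 10^(90.3/10) = 1.02049e+08
(3.6/8.4) * 10^(91.7/10) = 6.33904e+08
Sum = 74441 + 48268.2 + 1.02049e+08 + 6.33904e+08 = 7.36076e+08
Leq = 10*log10(7.36076e+08) = 88.669 dB


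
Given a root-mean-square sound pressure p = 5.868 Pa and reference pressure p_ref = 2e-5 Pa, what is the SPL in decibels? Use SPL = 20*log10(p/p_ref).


p / p_ref = 5.868 / 2e-5 = 293400
SPL = 20 * log10(293400) = 109.35 dB


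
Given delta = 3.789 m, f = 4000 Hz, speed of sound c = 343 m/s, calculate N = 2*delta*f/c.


N = 2*delta*f/c = 2*delta/lambda, where lambda = c/f
lambda = 343 / 4000 = 0.08575 m
N = 2 * 3.789 / 0.08575 = 88.373


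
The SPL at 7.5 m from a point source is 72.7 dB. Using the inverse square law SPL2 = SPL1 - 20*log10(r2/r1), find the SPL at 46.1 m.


r2/r1 = 46.1/7.5 = 6.14667
Correction = 20*log10(6.14667) = 15.7728 dB
SPL2 = 72.7 - 15.7728 = 56.927 dB


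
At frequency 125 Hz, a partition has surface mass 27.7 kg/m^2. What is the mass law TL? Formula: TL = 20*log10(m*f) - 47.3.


m * f = 27.7 * 125 = 3462.5
20*log10(3462.5) = 70.7878 dB
TL = 70.7878 - 47.3 = 23.488 dB


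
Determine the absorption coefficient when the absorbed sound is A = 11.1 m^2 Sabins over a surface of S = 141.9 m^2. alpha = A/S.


Absorption coefficient = absorbed power / incident power
alpha = A / S = 11.1 / 141.9 = 0.078224


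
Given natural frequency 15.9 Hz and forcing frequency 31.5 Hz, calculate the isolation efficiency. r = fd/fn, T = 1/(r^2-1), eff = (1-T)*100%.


r = 31.5 / 15.9 = 1.98113
r^2 - 1 = 1.98113^2 - 1 = 2.92488
T = 1/2.92488 = 0.341894
Efficiency = (1 - 0.341894)*100 = 65.811 %


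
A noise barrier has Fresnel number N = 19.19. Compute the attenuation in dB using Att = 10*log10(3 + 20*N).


3 + 20*N = 3 + 20*19.19 = 386.8
Att = 10*log10(386.8) = 25.875 dB


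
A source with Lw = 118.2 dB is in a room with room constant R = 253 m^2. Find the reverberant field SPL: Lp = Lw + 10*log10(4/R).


4/R = 4/253 = 0.0158103
Lp = 118.2 + 10*log10(0.0158103) = 100.19 dB


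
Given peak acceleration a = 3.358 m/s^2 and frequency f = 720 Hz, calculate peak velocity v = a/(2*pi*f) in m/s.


omega = 2*pi*f = 2*pi*720 = 4523.89 rad/s
v = a / omega = 3.358 / 4523.89 = 0.00074228 m/s


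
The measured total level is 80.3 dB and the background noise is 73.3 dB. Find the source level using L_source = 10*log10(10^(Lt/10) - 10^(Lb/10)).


10^(80.3/10) = 1.07152e+08
10^(73.3/10) = 2.13796e+07
Difference = 1.07152e+08 - 2.13796e+07 = 8.57724e+07
L_source = 10*log10(8.57724e+07) = 79.333 dB


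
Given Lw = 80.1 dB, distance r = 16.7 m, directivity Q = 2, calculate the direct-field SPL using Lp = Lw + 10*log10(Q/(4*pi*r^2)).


4*pi*r^2 = 4*pi*16.7^2 = 3504.64 m^2
Q / (4*pi*r^2) = 2 / 3504.64 = 0.000570672
Lp = 80.1 + 10*log10(0.000570672) = 47.664 dB


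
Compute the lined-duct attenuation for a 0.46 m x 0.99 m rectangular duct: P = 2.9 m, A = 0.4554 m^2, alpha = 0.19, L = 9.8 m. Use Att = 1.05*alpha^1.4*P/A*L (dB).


alpha^1.4 = 0.19^1.4 = 0.0977811
Attenuation rate = 1.05 * alpha^1.4 * P / A
= 1.05 * 0.0977811 * 2.9 / 0.4554 = 0.653806 dB/m
Total Att = 0.653806 * 9.8 = 6.4073 dB


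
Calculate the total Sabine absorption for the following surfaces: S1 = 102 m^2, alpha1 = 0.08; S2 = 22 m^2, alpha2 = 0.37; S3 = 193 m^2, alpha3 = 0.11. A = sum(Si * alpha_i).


102 * 0.08 = 8.16
22 * 0.37 = 8.14
193 * 0.11 = 21.23
A_total = 8.16 + 8.14 + 21.23 = 37.53 m^2


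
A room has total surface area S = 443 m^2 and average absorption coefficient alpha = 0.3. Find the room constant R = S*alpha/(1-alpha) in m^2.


R = 443 * 0.3 / (1 - 0.3) = 189.86 m^2


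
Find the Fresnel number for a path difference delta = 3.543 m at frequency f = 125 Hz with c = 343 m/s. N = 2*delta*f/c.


N = 2*delta*f/c = 2*delta/lambda, where lambda = c/f
lambda = 343 / 125 = 2.744 m
N = 2 * 3.543 / 2.744 = 2.5824


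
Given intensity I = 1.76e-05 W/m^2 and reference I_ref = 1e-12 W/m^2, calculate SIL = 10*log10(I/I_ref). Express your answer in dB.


I / I_ref = 1.76e-05 / 1e-12 = 1.76e+07
SIL = 10 * log10(1.76e+07) = 72.455 dB


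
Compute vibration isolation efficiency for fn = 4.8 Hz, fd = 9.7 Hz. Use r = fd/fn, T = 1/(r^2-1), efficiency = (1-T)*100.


r = 9.7 / 4.8 = 2.02083
r^2 - 1 = 2.02083^2 - 1 = 3.08375
T = 1/3.08375 = 0.324281
Efficiency = (1 - 0.324281)*100 = 67.572 %


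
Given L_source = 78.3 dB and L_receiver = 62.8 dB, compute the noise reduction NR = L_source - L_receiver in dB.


NR = L_source - L_receiver (difference between source and receiving room levels)
NR = 78.3 - 62.8 = 15.5 dB


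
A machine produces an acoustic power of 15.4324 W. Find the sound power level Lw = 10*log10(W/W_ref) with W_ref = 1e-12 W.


W / W_ref = 15.4324 / 1e-12 = 1.54324e+13
Lw = 10 * log10(1.54324e+13) = 131.88 dB


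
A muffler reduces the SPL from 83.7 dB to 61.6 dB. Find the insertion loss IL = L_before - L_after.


Insertion loss = SPL without muffler - SPL with muffler
IL = 83.7 - 61.6 = 22.1 dB


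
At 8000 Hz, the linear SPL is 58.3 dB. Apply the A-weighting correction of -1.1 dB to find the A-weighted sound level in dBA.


A-weighting table: 8000 Hz -> -1.1 dB correction
SPL_A = SPL + correction = 58.3 + (-1.1) = 57.2 dBA


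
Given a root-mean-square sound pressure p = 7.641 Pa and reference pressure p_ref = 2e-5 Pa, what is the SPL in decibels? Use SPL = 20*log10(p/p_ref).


p / p_ref = 7.641 / 2e-5 = 382050
SPL = 20 * log10(382050) = 111.64 dB


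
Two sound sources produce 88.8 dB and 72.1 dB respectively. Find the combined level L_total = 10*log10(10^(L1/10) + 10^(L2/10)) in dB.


10^(88.8/10) = 7.58578e+08
10^(72.1/10) = 1.62181e+07
Sum = 7.58578e+08 + 1.62181e+07 = 7.74796e+08
L_total = 10*log10(7.74796e+08) = 88.892 dB


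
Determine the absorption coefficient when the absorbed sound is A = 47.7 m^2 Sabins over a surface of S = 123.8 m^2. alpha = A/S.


Absorption coefficient = absorbed power / incident power
alpha = A / S = 47.7 / 123.8 = 0.3853


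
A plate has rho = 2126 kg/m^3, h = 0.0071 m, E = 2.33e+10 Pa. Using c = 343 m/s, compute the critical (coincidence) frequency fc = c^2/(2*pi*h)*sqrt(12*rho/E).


12*rho/E = 12*2126/2.33e+10 = 1.09494e-06
sqrt(12*rho/E) = sqrt(1.09494e-06) = 0.00104639
c^2/(2*pi*h) = 343^2/(2*pi*0.0071) = 2.63724e+06
fc = 2.63724e+06 * 0.00104639 = 2759.6 Hz
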